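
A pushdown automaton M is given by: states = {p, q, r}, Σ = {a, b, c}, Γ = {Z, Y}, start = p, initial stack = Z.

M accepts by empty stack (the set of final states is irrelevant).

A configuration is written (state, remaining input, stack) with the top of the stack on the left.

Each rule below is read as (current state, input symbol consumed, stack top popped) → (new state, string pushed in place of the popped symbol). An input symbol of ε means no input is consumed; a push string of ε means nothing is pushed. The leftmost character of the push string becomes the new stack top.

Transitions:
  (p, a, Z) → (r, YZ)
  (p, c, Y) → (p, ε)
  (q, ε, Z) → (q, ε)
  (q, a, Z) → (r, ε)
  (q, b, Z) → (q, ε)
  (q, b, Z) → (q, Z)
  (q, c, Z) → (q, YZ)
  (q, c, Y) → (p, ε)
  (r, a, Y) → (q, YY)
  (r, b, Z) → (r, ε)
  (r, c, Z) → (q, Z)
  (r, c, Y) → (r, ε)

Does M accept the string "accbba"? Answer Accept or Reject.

One accepting computation: (p, accbba, Z) ⊢ (r, ccbba, YZ) ⊢ (r, cbba, Z) ⊢ (q, bba, Z) ⊢ (q, ba, Z) ⊢ (q, a, Z) ⊢ (r, ε, ε)
All input consumed and the stack is empty.

Accept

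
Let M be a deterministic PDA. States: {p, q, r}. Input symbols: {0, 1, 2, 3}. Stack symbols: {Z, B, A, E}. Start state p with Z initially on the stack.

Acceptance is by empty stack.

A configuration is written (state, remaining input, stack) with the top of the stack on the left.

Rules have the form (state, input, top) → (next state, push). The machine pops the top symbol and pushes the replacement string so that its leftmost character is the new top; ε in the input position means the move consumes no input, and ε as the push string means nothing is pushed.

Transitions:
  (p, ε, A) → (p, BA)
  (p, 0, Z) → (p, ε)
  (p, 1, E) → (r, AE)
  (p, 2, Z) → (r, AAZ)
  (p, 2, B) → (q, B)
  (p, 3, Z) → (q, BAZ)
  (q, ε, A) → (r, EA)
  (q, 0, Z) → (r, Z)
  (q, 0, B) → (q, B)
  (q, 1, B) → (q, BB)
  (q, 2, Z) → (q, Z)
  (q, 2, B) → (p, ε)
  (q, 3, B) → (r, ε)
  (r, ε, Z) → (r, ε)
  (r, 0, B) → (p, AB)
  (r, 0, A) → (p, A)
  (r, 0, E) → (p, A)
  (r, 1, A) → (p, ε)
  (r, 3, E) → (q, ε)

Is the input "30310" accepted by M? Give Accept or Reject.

Accept

(p, 30310, Z)
  read 3, top Z: go to q, push BAZ → (q, 0310, BAZ)
  read 0, top B: go to q, push B → (q, 310, BAZ)
  read 3, top B: go to r, push ε → (r, 10, AZ)
  read 1, top A: go to p, push ε → (p, 0, Z)
  read 0, top Z: go to p, push ε → (p, ε, ε)
All input consumed and the stack is empty.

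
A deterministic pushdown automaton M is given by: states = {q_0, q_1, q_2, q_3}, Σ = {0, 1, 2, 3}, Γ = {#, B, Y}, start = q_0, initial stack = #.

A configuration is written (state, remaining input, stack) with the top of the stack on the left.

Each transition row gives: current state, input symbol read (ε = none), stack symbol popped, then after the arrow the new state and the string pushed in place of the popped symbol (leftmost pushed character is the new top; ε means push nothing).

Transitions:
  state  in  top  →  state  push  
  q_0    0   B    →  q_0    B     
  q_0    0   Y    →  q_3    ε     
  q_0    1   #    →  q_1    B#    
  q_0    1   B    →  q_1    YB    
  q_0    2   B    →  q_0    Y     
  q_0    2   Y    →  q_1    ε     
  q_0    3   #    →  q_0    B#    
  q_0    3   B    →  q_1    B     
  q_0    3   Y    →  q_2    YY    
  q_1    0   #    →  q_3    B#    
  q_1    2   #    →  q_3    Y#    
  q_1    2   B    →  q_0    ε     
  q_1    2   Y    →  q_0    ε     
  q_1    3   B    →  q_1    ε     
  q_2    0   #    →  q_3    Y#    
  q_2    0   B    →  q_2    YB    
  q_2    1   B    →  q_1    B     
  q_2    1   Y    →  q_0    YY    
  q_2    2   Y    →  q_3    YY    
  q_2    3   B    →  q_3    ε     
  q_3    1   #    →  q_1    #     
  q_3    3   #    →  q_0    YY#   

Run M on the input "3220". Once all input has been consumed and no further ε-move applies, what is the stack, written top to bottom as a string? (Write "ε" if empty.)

B#

(q_0, 3220, #)
  read 3, top #: go to q_0, push B# → (q_0, 220, B#)
  read 2, top B: go to q_0, push Y → (q_0, 20, Y#)
  read 2, top Y: go to q_1, push ε → (q_1, 0, #)
  read 0, top #: go to q_3, push B# → (q_3, ε, B#)
All input consumed in state q_3 with stack B#.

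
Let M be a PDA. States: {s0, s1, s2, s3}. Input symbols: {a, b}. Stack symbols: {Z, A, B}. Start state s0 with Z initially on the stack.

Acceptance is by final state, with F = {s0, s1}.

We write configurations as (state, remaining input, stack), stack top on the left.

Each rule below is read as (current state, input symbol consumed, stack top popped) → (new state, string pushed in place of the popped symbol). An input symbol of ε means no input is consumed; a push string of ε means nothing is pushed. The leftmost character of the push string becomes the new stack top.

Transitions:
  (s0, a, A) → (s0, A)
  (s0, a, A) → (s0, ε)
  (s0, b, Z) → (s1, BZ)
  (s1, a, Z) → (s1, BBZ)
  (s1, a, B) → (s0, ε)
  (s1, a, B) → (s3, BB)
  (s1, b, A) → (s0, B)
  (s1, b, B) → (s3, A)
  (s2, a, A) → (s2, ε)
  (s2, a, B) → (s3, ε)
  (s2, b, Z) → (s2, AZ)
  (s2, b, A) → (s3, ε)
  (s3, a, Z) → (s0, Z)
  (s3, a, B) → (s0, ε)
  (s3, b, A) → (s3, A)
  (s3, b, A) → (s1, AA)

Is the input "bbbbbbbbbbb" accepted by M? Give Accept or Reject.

One accepting computation: (s0, bbbbbbbbbbb, Z) ⊢ (s1, bbbbbbbbbb, BZ) ⊢ (s3, bbbbbbbbb, AZ) ⊢ (s3, bbbbbbbb, AZ) ⊢ (s3, bbbbbbb, AZ) ⊢ (s3, bbbbbb, AZ) ⊢ (s3, bbbbb, AZ) ⊢ (s3, bbbb, AZ) ⊢ (s3, bbb, AZ) ⊢ (s3, bb, AZ) ⊢ (s3, b, AZ) ⊢ (s1, ε, AAZ)
All input consumed and state s1 ∈ F.

Accept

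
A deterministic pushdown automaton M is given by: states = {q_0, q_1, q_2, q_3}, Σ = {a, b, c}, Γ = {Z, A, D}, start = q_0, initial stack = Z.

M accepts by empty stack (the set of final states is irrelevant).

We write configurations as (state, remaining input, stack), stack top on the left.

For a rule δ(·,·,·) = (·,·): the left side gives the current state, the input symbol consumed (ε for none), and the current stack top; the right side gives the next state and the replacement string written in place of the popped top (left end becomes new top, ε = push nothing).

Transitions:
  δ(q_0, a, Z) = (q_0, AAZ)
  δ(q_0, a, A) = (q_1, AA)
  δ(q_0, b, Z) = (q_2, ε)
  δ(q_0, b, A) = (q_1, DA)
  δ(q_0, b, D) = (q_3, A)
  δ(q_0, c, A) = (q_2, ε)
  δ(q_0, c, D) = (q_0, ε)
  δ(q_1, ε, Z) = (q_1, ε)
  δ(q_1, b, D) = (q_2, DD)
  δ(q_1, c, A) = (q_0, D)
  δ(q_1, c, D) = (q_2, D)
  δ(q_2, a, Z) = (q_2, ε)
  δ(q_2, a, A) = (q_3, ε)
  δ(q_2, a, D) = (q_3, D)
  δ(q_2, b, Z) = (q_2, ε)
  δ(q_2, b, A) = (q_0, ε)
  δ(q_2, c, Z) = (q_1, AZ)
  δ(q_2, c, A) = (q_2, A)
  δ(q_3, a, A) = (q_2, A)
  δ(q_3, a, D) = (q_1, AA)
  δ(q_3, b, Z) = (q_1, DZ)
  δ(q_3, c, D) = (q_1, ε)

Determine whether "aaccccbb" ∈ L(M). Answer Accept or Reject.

Accept

(q_0, aaccccbb, Z)
  read a, top Z: go to q_0, push AAZ → (q_0, accccbb, AAZ)
  read a, top A: go to q_1, push AA → (q_1, ccccbb, AAAZ)
  read c, top A: go to q_0, push D → (q_0, cccbb, DAAZ)
  read c, top D: go to q_0, push ε → (q_0, ccbb, AAZ)
  read c, top A: go to q_2, push ε → (q_2, cbb, AZ)
  read c, top A: go to q_2, push A → (q_2, bb, AZ)
  read b, top A: go to q_0, push ε → (q_0, b, Z)
  read b, top Z: go to q_2, push ε → (q_2, ε, ε)
All input consumed and the stack is empty.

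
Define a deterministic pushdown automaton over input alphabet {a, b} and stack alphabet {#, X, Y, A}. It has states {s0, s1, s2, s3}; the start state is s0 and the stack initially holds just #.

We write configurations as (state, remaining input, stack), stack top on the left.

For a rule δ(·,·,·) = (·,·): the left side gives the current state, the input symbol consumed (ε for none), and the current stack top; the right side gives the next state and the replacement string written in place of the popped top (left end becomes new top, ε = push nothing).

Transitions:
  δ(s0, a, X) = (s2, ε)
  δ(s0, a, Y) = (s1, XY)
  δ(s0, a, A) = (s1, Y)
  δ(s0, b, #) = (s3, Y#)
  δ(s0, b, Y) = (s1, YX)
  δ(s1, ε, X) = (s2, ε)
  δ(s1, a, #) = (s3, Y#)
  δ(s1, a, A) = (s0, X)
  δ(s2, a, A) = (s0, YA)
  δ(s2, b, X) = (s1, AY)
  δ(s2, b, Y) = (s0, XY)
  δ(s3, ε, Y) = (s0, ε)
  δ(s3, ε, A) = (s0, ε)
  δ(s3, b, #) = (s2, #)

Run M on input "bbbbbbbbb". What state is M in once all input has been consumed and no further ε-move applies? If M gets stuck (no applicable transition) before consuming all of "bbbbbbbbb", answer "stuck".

s0

(s0, bbbbbbbbb, #)
  read b, top #: go to s3, push Y# → (s3, bbbbbbbb, Y#)
  ε-move, top Y: go to s0, push ε → (s0, bbbbbbbb, #)
  read b, top #: go to s3, push Y# → (s3, bbbbbbb, Y#)
  ε-move, top Y: go to s0, push ε → (s0, bbbbbbb, #)
  read b, top #: go to s3, push Y# → (s3, bbbbbb, Y#)
  ε-move, top Y: go to s0, push ε → (s0, bbbbbb, #)
  read b, top #: go to s3, push Y# → (s3, bbbbb, Y#)
  ε-move, top Y: go to s0, push ε → (s0, bbbbb, #)
  read b, top #: go to s3, push Y# → (s3, bbbb, Y#)
  ε-move, top Y: go to s0, push ε → (s0, bbbb, #)
  read b, top #: go to s3, push Y# → (s3, bbb, Y#)
  ε-move, top Y: go to s0, push ε → (s0, bbb, #)
  read b, top #: go to s3, push Y# → (s3, bb, Y#)
  ε-move, top Y: go to s0, push ε → (s0, bb, #)
  read b, top #: go to s3, push Y# → (s3, b, Y#)
  ε-move, top Y: go to s0, push ε → (s0, b, #)
  read b, top #: go to s3, push Y# → (s3, ε, Y#)
  ε-move, top Y: go to s0, push ε → (s0, ε, #)
All input consumed; M is in state s0.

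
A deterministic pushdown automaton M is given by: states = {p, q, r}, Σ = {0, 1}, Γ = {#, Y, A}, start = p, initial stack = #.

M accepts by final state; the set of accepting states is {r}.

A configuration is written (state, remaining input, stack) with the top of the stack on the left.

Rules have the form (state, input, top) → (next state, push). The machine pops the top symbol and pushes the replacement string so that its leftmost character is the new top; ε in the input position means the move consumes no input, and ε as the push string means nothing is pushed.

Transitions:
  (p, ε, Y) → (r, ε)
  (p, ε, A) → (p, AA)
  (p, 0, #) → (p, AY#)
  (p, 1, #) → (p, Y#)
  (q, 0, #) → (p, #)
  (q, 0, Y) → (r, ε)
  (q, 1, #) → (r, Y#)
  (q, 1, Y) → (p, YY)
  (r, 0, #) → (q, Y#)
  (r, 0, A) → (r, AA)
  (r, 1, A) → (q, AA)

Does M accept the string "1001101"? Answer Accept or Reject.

(p, 1001101, #)
  read 1, top #: go to p, push Y# → (p, 001101, Y#)
  ε-move, top Y: go to r, push ε → (r, 001101, #)
  read 0, top #: go to q, push Y# → (q, 01101, Y#)
  read 0, top Y: go to r, push ε → (r, 1101, #)
No transition applies at (r, 1101, #); input not fully consumed.

Reject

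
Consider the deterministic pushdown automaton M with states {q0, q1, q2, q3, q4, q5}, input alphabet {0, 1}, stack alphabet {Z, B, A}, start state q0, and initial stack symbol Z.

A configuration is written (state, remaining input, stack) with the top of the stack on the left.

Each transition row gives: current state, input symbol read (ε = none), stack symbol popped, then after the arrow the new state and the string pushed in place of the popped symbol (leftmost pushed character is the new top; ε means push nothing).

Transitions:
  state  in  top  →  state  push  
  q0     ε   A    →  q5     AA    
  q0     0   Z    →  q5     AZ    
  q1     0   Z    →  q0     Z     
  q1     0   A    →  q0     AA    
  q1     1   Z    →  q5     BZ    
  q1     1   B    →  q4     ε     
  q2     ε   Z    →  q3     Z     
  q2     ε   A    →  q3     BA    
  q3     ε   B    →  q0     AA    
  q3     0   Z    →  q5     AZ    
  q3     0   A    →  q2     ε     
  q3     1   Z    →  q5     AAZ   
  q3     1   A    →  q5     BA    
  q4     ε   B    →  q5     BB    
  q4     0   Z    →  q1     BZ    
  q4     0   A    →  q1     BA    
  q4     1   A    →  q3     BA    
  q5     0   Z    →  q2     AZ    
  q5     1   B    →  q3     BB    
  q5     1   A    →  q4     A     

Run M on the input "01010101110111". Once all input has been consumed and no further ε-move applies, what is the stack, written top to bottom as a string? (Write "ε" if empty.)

(q0, 01010101110111, Z) ⊢ (q5, 1010101110111, AZ) ⊢ (q4, 010101110111, AZ) ⊢ (q1, 10101110111, BAZ) ⊢ (q4, 0101110111, AZ) ⊢ (q1, 101110111, BAZ) ⊢ (q4, 01110111, AZ) ⊢ (q1, 1110111, BAZ) ⊢ (q4, 110111, AZ) ⊢ (q3, 10111, BAZ) ⊢ (q0, 10111, AAAZ) ⊢ (q5, 10111, AAAAZ) ⊢ (q4, 0111, AAAAZ) ⊢ (q1, 111, BAAAAZ) ⊢ (q4, 11, AAAAZ) ⊢ (q3, 1, BAAAAZ) ⊢ (q0, 1, AAAAAAZ) ⊢ (q5, 1, AAAAAAAZ) ⊢ (q4, ε, AAAAAAAZ)
All input consumed in state q4 with stack AAAAAAAZ.

AAAAAAAZ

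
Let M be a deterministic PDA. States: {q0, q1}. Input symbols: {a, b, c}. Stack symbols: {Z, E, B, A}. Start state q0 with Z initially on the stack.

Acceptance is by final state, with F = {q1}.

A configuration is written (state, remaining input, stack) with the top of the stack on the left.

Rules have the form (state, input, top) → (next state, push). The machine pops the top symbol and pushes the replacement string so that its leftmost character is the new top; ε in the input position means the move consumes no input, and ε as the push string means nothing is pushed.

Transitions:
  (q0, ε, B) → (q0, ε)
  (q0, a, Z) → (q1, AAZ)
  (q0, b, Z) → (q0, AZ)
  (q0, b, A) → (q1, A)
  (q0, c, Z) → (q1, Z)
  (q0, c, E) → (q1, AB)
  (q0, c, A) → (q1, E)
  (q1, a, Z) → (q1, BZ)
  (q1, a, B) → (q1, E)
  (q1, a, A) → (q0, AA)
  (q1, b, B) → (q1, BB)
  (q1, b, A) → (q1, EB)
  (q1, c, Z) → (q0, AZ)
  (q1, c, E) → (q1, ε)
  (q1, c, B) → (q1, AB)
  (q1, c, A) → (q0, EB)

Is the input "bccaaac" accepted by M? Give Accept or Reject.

Reject

(q0, bccaaac, Z) ⊢ (q0, ccaaac, AZ) ⊢ (q1, caaac, EZ) ⊢ (q1, aaac, Z) ⊢ (q1, aac, BZ) ⊢ (q1, ac, EZ)
No transition applies at (q1, ac, EZ); input not fully consumed.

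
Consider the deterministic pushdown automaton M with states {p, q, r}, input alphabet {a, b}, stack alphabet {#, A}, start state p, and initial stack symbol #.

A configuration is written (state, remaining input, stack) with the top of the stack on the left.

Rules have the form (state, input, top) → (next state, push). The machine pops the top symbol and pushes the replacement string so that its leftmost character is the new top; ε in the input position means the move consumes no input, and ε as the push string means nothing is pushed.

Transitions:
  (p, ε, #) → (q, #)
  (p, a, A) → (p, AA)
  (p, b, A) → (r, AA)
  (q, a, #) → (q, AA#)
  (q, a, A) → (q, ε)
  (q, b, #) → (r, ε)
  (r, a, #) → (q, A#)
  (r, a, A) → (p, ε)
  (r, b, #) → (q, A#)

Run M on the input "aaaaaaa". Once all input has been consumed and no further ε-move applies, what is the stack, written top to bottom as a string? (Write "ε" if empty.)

AA#

(p, aaaaaaa, #)
  ε-move, top #: go to q, push # → (q, aaaaaaa, #)
  read a, top #: go to q, push AA# → (q, aaaaaa, AA#)
  read a, top A: go to q, push ε → (q, aaaaa, A#)
  read a, top A: go to q, push ε → (q, aaaa, #)
  read a, top #: go to q, push AA# → (q, aaa, AA#)
  read a, top A: go to q, push ε → (q, aa, A#)
  read a, top A: go to q, push ε → (q, a, #)
  read a, top #: go to q, push AA# → (q, ε, AA#)
All input consumed in state q with stack AA#.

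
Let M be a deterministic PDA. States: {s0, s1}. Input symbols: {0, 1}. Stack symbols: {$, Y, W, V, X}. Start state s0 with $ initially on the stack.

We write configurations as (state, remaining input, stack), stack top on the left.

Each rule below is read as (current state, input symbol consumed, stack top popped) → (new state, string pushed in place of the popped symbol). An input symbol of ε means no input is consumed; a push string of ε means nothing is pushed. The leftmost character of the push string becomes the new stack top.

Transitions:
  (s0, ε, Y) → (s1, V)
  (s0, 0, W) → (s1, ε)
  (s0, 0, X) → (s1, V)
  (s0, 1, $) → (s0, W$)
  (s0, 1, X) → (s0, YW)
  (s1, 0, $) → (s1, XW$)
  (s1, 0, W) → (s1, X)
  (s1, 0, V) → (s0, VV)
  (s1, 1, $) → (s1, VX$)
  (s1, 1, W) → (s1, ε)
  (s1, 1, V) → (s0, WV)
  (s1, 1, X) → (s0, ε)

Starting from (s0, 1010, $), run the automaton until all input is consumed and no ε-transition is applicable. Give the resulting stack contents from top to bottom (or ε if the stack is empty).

VVX$

(s0, 1010, $)
  read 1, top $: go to s0, push W$ → (s0, 010, W$)
  read 0, top W: go to s1, push ε → (s1, 10, $)
  read 1, top $: go to s1, push VX$ → (s1, 0, VX$)
  read 0, top V: go to s0, push VV → (s0, ε, VVX$)
All input consumed in state s0 with stack VVX$.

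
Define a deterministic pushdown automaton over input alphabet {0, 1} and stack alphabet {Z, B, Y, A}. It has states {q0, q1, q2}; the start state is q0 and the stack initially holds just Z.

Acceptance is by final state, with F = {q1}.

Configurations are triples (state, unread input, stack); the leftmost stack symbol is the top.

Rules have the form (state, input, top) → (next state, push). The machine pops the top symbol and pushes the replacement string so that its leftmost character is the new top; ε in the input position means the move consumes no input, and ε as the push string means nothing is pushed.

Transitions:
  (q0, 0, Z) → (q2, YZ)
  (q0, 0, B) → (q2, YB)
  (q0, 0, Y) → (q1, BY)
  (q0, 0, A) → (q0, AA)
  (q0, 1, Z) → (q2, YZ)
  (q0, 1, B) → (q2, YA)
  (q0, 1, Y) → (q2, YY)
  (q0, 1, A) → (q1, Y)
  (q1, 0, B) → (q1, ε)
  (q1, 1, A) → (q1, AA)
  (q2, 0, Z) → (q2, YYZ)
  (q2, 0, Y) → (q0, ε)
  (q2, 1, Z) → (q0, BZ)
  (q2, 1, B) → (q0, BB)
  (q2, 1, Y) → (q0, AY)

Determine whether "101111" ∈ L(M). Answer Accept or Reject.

(q0, 101111, Z)
  read 1, top Z: go to q2, push YZ → (q2, 01111, YZ)
  read 0, top Y: go to q0, push ε → (q0, 1111, Z)
  read 1, top Z: go to q2, push YZ → (q2, 111, YZ)
  read 1, top Y: go to q0, push AY → (q0, 11, AYZ)
  read 1, top A: go to q1, push Y → (q1, 1, YYZ)
No transition applies at (q1, 1, YYZ); input not fully consumed.

Reject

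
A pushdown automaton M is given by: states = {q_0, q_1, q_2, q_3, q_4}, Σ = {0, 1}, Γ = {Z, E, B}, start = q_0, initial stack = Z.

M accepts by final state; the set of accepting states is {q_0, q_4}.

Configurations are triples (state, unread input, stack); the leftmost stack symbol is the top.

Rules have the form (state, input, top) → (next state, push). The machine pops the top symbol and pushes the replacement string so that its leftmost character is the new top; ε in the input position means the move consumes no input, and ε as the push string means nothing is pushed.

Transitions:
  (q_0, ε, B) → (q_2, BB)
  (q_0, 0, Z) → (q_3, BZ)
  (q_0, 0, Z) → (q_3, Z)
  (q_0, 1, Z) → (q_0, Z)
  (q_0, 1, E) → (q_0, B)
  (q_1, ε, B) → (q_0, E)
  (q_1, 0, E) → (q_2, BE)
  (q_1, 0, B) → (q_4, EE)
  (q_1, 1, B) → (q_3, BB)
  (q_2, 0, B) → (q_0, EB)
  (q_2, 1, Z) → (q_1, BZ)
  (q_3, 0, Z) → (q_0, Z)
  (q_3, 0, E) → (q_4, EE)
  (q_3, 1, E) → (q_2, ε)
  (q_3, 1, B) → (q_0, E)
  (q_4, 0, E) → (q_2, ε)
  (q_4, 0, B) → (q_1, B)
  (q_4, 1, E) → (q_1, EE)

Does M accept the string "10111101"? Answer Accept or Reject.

No computation consumes all input and reaches a final state.

Reject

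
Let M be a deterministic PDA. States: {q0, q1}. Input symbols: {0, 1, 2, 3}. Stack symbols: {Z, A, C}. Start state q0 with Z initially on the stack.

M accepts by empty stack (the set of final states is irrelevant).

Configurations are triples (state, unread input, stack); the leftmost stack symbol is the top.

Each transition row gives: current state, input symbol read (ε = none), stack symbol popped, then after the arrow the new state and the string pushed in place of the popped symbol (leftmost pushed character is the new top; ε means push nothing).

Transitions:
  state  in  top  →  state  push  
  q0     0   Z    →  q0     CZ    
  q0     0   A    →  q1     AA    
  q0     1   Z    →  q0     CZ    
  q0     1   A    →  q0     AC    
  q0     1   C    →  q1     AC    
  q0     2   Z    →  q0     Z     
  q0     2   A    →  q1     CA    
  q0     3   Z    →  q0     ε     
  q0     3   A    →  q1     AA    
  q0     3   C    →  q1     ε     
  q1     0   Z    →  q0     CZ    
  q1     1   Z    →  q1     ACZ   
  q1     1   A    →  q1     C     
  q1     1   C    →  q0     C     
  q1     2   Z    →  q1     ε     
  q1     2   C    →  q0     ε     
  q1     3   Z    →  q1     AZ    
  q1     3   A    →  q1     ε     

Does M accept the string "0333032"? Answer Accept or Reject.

(q0, 0333032, Z)
  read 0, top Z: go to q0, push CZ → (q0, 333032, CZ)
  read 3, top C: go to q1, push ε → (q1, 33032, Z)
  read 3, top Z: go to q1, push AZ → (q1, 3032, AZ)
  read 3, top A: go to q1, push ε → (q1, 032, Z)
  read 0, top Z: go to q0, push CZ → (q0, 32, CZ)
  read 3, top C: go to q1, push ε → (q1, 2, Z)
  read 2, top Z: go to q1, push ε → (q1, ε, ε)
All input consumed and the stack is empty.

Accept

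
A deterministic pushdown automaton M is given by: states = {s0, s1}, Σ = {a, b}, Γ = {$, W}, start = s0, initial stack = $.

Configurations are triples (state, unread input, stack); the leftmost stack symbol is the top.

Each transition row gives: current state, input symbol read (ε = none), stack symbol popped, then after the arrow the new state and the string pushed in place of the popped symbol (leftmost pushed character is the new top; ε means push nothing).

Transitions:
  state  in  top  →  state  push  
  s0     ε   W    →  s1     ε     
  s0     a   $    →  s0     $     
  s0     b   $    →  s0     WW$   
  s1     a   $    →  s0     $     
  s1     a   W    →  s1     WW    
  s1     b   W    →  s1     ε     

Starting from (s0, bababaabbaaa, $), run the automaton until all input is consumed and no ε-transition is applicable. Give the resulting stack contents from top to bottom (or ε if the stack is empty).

(s0, bababaabbaaa, $)
  read b, top $: go to s0, push WW$ → (s0, ababaabbaaa, WW$)
  ε-move, top W: go to s1, push ε → (s1, ababaabbaaa, W$)
  read a, top W: go to s1, push WW → (s1, babaabbaaa, WW$)
  read b, top W: go to s1, push ε → (s1, abaabbaaa, W$)
  read a, top W: go to s1, push WW → (s1, baabbaaa, WW$)
  read b, top W: go to s1, push ε → (s1, aabbaaa, W$)
  read a, top W: go to s1, push WW → (s1, abbaaa, WW$)
  read a, top W: go to s1, push WW → (s1, bbaaa, WWW$)
  read b, top W: go to s1, push ε → (s1, baaa, WW$)
  read b, top W: go to s1, push ε → (s1, aaa, W$)
  read a, top W: go to s1, push WW → (s1, aa, WW$)
  read a, top W: go to s1, push WW → (s1, a, WWW$)
  read a, top W: go to s1, push WW → (s1, ε, WWWW$)
All input consumed in state s1 with stack WWWW$.

WWWW$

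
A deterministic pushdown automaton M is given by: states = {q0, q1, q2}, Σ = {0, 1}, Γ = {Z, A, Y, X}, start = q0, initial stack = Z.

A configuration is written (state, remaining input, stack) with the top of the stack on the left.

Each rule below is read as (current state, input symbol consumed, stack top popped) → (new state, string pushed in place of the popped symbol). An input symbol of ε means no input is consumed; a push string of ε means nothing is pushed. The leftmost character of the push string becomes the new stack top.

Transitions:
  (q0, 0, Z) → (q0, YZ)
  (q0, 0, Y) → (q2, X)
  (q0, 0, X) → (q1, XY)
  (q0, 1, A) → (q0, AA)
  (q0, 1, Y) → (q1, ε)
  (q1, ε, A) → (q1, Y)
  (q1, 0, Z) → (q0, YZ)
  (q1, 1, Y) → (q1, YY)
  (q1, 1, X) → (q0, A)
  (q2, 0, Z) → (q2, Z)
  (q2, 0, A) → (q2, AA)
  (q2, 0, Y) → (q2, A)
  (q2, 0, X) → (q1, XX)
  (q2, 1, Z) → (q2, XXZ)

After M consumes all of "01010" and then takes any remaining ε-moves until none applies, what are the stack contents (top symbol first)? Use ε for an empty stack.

(q0, 01010, Z) ⊢ (q0, 1010, YZ) ⊢ (q1, 010, Z) ⊢ (q0, 10, YZ) ⊢ (q1, 0, Z) ⊢ (q0, ε, YZ)
All input consumed in state q0 with stack YZ.

YZ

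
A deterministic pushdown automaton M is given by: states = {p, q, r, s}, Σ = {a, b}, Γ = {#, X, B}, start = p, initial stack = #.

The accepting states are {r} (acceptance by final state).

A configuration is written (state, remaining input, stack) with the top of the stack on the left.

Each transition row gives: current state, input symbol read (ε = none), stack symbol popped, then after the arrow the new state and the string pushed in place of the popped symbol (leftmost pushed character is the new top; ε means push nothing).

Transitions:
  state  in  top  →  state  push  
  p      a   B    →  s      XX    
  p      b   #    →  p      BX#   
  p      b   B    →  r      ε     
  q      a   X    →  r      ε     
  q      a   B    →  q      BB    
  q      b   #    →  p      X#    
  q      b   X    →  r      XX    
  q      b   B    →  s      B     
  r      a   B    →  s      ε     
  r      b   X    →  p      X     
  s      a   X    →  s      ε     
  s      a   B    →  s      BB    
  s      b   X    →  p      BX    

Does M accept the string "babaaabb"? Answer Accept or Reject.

Accept

(p, babaaabb, #) ⊢ (p, abaaabb, BX#) ⊢ (s, baaabb, XXX#) ⊢ (p, aaabb, BXXX#) ⊢ (s, aabb, XXXXX#) ⊢ (s, abb, XXXX#) ⊢ (s, bb, XXX#) ⊢ (p, b, BXXX#) ⊢ (r, ε, XXX#)
All input consumed; state r ∈ F.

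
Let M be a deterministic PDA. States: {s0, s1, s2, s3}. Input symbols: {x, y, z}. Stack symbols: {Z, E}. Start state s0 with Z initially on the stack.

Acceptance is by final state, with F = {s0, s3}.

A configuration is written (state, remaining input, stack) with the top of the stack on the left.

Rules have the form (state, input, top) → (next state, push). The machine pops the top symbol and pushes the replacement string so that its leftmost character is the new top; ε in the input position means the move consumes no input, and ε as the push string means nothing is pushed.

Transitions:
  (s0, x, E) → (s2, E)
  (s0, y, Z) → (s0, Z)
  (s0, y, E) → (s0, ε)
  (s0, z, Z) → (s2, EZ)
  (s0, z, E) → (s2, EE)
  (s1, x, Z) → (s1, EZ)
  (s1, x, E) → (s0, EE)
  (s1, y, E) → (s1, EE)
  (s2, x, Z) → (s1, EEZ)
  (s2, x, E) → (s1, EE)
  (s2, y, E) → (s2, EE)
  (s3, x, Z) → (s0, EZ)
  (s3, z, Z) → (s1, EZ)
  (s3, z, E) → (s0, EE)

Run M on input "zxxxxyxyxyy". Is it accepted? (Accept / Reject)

Reject

(s0, zxxxxyxyxyy, Z) ⊢ (s2, xxxxyxyxyy, EZ) ⊢ (s1, xxxyxyxyy, EEZ) ⊢ (s0, xxyxyxyy, EEEZ) ⊢ (s2, xyxyxyy, EEEZ) ⊢ (s1, yxyxyy, EEEEZ) ⊢ (s1, xyxyy, EEEEEZ) ⊢ (s0, yxyy, EEEEEEZ) ⊢ (s0, xyy, EEEEEZ) ⊢ (s2, yy, EEEEEZ) ⊢ (s2, y, EEEEEEZ) ⊢ (s2, ε, EEEEEEEZ)
All input consumed; state s2 ∉ F and no further ε-move applies.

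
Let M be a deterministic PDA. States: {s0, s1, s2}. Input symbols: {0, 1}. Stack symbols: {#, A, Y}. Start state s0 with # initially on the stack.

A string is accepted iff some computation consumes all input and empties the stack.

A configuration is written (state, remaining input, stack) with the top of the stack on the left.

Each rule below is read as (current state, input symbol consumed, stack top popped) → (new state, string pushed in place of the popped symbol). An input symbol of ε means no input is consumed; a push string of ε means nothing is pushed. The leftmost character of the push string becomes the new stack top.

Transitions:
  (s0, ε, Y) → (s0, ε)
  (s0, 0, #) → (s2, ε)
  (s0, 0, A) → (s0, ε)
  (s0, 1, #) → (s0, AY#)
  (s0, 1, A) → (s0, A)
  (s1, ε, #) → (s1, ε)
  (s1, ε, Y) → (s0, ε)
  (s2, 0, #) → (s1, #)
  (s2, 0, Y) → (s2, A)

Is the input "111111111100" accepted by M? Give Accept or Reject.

(s0, 111111111100, #)
  read 1, top #: go to s0, push AY# → (s0, 11111111100, AY#)
  read 1, top A: go to s0, push A → (s0, 1111111100, AY#)
  read 1, top A: go to s0, push A → (s0, 111111100, AY#)
  read 1, top A: go to s0, push A → (s0, 11111100, AY#)
  read 1, top A: go to s0, push A → (s0, 1111100, AY#)
  read 1, top A: go to s0, push A → (s0, 111100, AY#)
  read 1, top A: go to s0, push A → (s0, 11100, AY#)
  read 1, top A: go to s0, push A → (s0, 1100, AY#)
  read 1, top A: go to s0, push A → (s0, 100, AY#)
  read 1, top A: go to s0, push A → (s0, 00, AY#)
  read 0, top A: go to s0, push ε → (s0, 0, Y#)
  ε-move, top Y: go to s0, push ε → (s0, 0, #)
  read 0, top #: go to s2, push ε → (s2, ε, ε)
All input consumed and the stack is empty.

Accept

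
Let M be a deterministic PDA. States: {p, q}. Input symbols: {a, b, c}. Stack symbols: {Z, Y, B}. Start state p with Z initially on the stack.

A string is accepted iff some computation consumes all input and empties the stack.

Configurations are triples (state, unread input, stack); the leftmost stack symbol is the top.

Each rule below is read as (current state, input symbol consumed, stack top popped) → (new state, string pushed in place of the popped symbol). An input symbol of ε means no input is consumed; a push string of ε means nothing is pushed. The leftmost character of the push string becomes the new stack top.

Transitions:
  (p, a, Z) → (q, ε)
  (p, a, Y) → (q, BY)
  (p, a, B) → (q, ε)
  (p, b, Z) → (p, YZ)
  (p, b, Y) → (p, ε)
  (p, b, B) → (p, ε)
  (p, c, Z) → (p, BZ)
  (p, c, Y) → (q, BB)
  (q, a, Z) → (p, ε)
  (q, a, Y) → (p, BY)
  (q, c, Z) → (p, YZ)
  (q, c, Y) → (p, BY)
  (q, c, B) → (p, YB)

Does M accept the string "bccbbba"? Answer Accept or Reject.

Accept

(p, bccbbba, Z)
  read b, top Z: go to p, push YZ → (p, ccbbba, YZ)
  read c, top Y: go to q, push BB → (q, cbbba, BBZ)
  read c, top B: go to p, push YB → (p, bbba, YBBZ)
  read b, top Y: go to p, push ε → (p, bba, BBZ)
  read b, top B: go to p, push ε → (p, ba, BZ)
  read b, top B: go to p, push ε → (p, a, Z)
  read a, top Z: go to q, push ε → (q, ε, ε)
All input consumed and the stack is empty.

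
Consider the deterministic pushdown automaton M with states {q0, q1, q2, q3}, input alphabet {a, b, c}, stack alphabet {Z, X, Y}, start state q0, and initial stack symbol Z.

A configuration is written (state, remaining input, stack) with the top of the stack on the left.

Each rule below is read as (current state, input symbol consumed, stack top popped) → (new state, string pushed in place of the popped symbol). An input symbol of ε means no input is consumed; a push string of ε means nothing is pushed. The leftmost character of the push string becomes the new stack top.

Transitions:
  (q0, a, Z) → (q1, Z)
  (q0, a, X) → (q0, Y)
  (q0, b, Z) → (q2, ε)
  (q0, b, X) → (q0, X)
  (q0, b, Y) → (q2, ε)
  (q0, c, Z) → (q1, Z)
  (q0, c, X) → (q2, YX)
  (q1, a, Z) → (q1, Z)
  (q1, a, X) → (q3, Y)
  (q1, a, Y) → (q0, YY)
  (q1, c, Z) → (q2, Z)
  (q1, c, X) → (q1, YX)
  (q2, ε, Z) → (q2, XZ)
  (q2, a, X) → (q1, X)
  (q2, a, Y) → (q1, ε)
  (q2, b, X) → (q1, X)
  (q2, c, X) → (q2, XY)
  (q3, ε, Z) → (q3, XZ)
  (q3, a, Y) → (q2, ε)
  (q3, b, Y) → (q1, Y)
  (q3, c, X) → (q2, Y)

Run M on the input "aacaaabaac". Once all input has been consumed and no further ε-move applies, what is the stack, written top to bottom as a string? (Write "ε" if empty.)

(q0, aacaaabaac, Z) ⊢ (q1, acaaabaac, Z) ⊢ (q1, caaabaac, Z) ⊢ (q2, aaabaac, Z) ⊢ (q2, aaabaac, XZ) ⊢ (q1, aabaac, XZ) ⊢ (q3, abaac, YZ) ⊢ (q2, baac, Z) ⊢ (q2, baac, XZ) ⊢ (q1, aac, XZ) ⊢ (q3, ac, YZ) ⊢ (q2, c, Z) ⊢ (q2, c, XZ) ⊢ (q2, ε, XYZ)
All input consumed in state q2 with stack XYZ.

XYZ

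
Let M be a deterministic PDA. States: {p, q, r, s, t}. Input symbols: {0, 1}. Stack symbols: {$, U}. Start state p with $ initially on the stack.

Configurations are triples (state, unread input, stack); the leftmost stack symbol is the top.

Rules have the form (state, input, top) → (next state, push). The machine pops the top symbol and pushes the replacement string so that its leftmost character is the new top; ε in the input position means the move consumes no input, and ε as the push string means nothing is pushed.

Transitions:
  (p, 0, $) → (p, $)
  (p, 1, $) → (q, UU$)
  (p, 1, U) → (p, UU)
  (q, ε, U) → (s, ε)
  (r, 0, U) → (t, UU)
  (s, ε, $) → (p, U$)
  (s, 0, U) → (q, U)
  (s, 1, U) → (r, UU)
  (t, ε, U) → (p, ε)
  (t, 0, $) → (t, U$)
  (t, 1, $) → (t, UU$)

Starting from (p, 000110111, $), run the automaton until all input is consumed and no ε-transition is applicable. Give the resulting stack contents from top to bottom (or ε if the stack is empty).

UUUUU$

(p, 000110111, $)
  read 0, top $: go to p, push $ → (p, 00110111, $)
  read 0, top $: go to p, push $ → (p, 0110111, $)
  read 0, top $: go to p, push $ → (p, 110111, $)
  read 1, top $: go to q, push UU$ → (q, 10111, UU$)
  ε-move, top U: go to s, push ε → (s, 10111, U$)
  read 1, top U: go to r, push UU → (r, 0111, UU$)
  read 0, top U: go to t, push UU → (t, 111, UUU$)
  ε-move, top U: go to p, push ε → (p, 111, UU$)
  read 1, top U: go to p, push UU → (p, 11, UUU$)
  read 1, top U: go to p, push UU → (p, 1, UUUU$)
  read 1, top U: go to p, push UU → (p, ε, UUUUU$)
All input consumed in state p with stack UUUUU$.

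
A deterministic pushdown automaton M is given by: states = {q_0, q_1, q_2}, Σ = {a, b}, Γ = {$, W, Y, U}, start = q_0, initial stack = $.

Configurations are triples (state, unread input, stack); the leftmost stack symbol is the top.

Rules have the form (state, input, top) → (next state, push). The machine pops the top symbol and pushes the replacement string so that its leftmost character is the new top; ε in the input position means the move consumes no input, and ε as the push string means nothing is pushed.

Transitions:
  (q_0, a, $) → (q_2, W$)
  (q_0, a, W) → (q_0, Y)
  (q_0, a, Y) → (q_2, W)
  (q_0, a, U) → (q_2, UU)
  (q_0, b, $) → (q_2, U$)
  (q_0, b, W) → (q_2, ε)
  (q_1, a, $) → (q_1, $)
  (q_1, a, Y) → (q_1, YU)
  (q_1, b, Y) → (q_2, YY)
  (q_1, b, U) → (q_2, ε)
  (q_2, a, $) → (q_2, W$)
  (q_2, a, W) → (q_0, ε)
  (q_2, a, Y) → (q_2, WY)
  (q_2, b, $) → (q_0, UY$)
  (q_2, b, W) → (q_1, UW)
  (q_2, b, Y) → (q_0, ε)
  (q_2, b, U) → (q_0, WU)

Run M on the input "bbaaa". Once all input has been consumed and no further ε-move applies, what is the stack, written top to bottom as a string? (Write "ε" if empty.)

(q_0, bbaaa, $)
  read b, top $: go to q_2, push U$ → (q_2, baaa, U$)
  read b, top U: go to q_0, push WU → (q_0, aaa, WU$)
  read a, top W: go to q_0, push Y → (q_0, aa, YU$)
  read a, top Y: go to q_2, push W → (q_2, a, WU$)
  read a, top W: go to q_0, push ε → (q_0, ε, U$)
All input consumed in state q_0 with stack U$.

U$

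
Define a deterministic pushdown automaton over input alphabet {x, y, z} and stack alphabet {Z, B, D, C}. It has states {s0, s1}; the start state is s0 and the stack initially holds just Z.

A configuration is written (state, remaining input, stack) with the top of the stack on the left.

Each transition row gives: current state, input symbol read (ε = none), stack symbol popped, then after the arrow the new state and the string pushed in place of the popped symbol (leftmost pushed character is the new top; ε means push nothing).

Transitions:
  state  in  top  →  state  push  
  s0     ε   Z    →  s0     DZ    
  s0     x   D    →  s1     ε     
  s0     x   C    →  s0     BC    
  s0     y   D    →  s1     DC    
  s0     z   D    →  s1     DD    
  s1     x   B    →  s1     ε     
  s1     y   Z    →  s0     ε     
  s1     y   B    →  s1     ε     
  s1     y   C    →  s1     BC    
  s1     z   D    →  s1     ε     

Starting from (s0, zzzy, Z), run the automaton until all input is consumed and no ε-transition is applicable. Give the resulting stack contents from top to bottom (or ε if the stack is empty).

(s0, zzzy, Z) ⊢ (s0, zzzy, DZ) ⊢ (s1, zzy, DDZ) ⊢ (s1, zy, DZ) ⊢ (s1, y, Z) ⊢ (s0, ε, ε)
All input consumed in state s0 with stack ε.

ε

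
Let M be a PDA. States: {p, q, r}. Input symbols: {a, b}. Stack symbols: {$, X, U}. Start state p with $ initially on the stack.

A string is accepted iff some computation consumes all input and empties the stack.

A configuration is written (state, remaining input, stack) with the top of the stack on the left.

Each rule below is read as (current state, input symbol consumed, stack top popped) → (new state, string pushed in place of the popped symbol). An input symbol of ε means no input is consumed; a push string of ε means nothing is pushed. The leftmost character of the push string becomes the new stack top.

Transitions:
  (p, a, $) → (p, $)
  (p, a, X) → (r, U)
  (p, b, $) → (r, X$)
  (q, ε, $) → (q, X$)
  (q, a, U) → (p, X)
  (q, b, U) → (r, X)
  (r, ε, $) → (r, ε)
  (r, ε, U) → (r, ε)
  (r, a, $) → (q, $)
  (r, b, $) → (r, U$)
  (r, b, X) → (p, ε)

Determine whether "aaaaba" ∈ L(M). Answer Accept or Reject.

No computation consumes all input and empties the stack.

Reject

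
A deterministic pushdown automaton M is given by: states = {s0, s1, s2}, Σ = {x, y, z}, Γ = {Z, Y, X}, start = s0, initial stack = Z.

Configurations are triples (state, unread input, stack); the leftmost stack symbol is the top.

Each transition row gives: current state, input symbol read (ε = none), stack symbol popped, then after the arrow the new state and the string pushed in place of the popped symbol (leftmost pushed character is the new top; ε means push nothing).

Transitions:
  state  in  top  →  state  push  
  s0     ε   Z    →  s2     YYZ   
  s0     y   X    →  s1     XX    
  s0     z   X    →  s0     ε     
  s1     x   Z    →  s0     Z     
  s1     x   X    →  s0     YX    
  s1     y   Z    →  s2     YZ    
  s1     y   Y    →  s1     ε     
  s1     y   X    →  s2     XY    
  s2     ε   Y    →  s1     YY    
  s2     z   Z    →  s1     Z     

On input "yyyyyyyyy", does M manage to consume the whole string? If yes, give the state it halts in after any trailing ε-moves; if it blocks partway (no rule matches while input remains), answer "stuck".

(s0, yyyyyyyyy, Z) ⊢ (s2, yyyyyyyyy, YYZ) ⊢ (s1, yyyyyyyyy, YYYZ) ⊢ (s1, yyyyyyyy, YYZ) ⊢ (s1, yyyyyyy, YZ) ⊢ (s1, yyyyyy, Z) ⊢ (s2, yyyyy, YZ) ⊢ (s1, yyyyy, YYZ) ⊢ (s1, yyyy, YZ) ⊢ (s1, yyy, Z) ⊢ (s2, yy, YZ) ⊢ (s1, yy, YYZ) ⊢ (s1, y, YZ) ⊢ (s1, ε, Z)
All input consumed; M is in state s1.

s1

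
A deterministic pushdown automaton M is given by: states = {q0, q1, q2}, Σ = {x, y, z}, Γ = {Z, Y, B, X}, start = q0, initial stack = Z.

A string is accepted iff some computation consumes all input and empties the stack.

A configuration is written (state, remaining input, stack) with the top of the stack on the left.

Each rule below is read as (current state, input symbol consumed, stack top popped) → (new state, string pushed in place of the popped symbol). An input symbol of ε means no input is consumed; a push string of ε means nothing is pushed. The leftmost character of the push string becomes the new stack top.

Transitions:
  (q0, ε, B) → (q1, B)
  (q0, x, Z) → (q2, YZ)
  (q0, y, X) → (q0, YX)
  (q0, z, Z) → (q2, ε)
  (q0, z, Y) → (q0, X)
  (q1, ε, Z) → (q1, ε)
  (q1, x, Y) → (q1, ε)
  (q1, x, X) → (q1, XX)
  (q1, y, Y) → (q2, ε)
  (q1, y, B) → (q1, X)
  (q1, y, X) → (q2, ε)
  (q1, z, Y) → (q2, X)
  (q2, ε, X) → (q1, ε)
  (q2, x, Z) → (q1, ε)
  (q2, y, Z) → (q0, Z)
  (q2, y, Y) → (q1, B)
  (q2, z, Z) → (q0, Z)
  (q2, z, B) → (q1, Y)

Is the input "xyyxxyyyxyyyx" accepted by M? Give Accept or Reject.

(q0, xyyxxyyyxyyyx, Z)
  read x, top Z: go to q2, push YZ → (q2, yyxxyyyxyyyx, YZ)
  read y, top Y: go to q1, push B → (q1, yxxyyyxyyyx, BZ)
  read y, top B: go to q1, push X → (q1, xxyyyxyyyx, XZ)
  read x, top X: go to q1, push XX → (q1, xyyyxyyyx, XXZ)
  read x, top X: go to q1, push XX → (q1, yyyxyyyx, XXXZ)
  read y, top X: go to q2, push ε → (q2, yyxyyyx, XXZ)
  ε-move, top X: go to q1, push ε → (q1, yyxyyyx, XZ)
  read y, top X: go to q2, push ε → (q2, yxyyyx, Z)
  read y, top Z: go to q0, push Z → (q0, xyyyx, Z)
  read x, top Z: go to q2, push YZ → (q2, yyyx, YZ)
  read y, top Y: go to q1, push B → (q1, yyx, BZ)
  read y, top B: go to q1, push X → (q1, yx, XZ)
  read y, top X: go to q2, push ε → (q2, x, Z)
  read x, top Z: go to q1, push ε → (q1, ε, ε)
All input consumed and the stack is empty.

Accept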